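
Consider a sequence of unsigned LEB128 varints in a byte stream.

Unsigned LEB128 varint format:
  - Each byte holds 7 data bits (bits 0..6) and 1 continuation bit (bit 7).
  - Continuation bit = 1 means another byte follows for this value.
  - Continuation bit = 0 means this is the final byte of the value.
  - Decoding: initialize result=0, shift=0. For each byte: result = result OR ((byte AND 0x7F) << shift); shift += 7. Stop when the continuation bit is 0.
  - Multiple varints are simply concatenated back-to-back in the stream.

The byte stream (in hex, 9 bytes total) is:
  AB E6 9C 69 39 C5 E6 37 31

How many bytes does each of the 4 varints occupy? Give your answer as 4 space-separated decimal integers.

  byte[0]=0xAB cont=1 payload=0x2B=43: acc |= 43<<0 -> acc=43 shift=7
  byte[1]=0xE6 cont=1 payload=0x66=102: acc |= 102<<7 -> acc=13099 shift=14
  byte[2]=0x9C cont=1 payload=0x1C=28: acc |= 28<<14 -> acc=471851 shift=21
  byte[3]=0x69 cont=0 payload=0x69=105: acc |= 105<<21 -> acc=220672811 shift=28 [end]
Varint 1: bytes[0:4] = AB E6 9C 69 -> value 220672811 (4 byte(s))
  byte[4]=0x39 cont=0 payload=0x39=57: acc |= 57<<0 -> acc=57 shift=7 [end]
Varint 2: bytes[4:5] = 39 -> value 57 (1 byte(s))
  byte[5]=0xC5 cont=1 payload=0x45=69: acc |= 69<<0 -> acc=69 shift=7
  byte[6]=0xE6 cont=1 payload=0x66=102: acc |= 102<<7 -> acc=13125 shift=14
  byte[7]=0x37 cont=0 payload=0x37=55: acc |= 55<<14 -> acc=914245 shift=21 [end]
Varint 3: bytes[5:8] = C5 E6 37 -> value 914245 (3 byte(s))
  byte[8]=0x31 cont=0 payload=0x31=49: acc |= 49<<0 -> acc=49 shift=7 [end]
Varint 4: bytes[8:9] = 31 -> value 49 (1 byte(s))

Answer: 4 1 3 1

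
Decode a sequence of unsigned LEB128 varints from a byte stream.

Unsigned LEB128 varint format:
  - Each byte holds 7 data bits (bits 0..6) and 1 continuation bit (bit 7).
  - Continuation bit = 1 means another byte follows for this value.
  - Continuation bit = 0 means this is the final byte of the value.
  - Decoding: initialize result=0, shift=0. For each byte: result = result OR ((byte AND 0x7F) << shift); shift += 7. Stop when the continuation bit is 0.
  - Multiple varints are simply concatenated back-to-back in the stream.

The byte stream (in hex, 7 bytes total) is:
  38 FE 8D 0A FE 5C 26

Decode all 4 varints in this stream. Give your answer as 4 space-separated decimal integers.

  byte[0]=0x38 cont=0 payload=0x38=56: acc |= 56<<0 -> acc=56 shift=7 [end]
Varint 1: bytes[0:1] = 38 -> value 56 (1 byte(s))
  byte[1]=0xFE cont=1 payload=0x7E=126: acc |= 126<<0 -> acc=126 shift=7
  byte[2]=0x8D cont=1 payload=0x0D=13: acc |= 13<<7 -> acc=1790 shift=14
  byte[3]=0x0A cont=0 payload=0x0A=10: acc |= 10<<14 -> acc=165630 shift=21 [end]
Varint 2: bytes[1:4] = FE 8D 0A -> value 165630 (3 byte(s))
  byte[4]=0xFE cont=1 payload=0x7E=126: acc |= 126<<0 -> acc=126 shift=7
  byte[5]=0x5C cont=0 payload=0x5C=92: acc |= 92<<7 -> acc=11902 shift=14 [end]
Varint 3: bytes[4:6] = FE 5C -> value 11902 (2 byte(s))
  byte[6]=0x26 cont=0 payload=0x26=38: acc |= 38<<0 -> acc=38 shift=7 [end]
Varint 4: bytes[6:7] = 26 -> value 38 (1 byte(s))

Answer: 56 165630 11902 38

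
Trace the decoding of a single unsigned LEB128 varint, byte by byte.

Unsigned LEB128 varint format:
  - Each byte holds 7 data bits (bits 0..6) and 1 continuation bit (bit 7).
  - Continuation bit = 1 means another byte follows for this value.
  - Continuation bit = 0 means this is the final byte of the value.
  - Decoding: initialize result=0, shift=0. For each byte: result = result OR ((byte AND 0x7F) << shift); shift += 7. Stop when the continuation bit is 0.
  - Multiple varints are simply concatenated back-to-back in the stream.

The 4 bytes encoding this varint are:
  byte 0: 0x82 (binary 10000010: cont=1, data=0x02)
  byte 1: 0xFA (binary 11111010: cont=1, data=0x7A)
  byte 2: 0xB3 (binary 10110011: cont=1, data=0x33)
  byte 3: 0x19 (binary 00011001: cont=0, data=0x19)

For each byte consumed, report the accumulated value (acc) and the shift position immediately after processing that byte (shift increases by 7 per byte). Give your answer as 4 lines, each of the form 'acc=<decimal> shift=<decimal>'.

byte 0=0x82: payload=0x02=2, contrib = 2<<0 = 2; acc -> 2, shift -> 7
byte 1=0xFA: payload=0x7A=122, contrib = 122<<7 = 15616; acc -> 15618, shift -> 14
byte 2=0xB3: payload=0x33=51, contrib = 51<<14 = 835584; acc -> 851202, shift -> 21
byte 3=0x19: payload=0x19=25, contrib = 25<<21 = 52428800; acc -> 53280002, shift -> 28

Answer: acc=2 shift=7
acc=15618 shift=14
acc=851202 shift=21
acc=53280002 shift=28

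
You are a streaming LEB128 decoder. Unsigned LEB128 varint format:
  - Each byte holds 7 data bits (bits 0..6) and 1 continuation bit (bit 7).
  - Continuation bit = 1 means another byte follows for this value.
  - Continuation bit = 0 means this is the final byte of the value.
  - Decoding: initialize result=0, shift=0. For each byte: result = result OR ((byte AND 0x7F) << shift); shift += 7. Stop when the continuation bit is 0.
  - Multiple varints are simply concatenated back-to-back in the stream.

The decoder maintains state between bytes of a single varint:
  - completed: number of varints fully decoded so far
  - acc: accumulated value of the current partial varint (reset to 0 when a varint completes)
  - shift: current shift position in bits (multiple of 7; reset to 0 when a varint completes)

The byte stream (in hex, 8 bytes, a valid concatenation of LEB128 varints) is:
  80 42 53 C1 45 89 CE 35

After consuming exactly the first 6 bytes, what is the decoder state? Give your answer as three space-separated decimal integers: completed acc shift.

byte[0]=0x80 cont=1 payload=0x00: acc |= 0<<0 -> completed=0 acc=0 shift=7
byte[1]=0x42 cont=0 payload=0x42: varint #1 complete (value=8448); reset -> completed=1 acc=0 shift=0
byte[2]=0x53 cont=0 payload=0x53: varint #2 complete (value=83); reset -> completed=2 acc=0 shift=0
byte[3]=0xC1 cont=1 payload=0x41: acc |= 65<<0 -> completed=2 acc=65 shift=7
byte[4]=0x45 cont=0 payload=0x45: varint #3 complete (value=8897); reset -> completed=3 acc=0 shift=0
byte[5]=0x89 cont=1 payload=0x09: acc |= 9<<0 -> completed=3 acc=9 shift=7

Answer: 3 9 7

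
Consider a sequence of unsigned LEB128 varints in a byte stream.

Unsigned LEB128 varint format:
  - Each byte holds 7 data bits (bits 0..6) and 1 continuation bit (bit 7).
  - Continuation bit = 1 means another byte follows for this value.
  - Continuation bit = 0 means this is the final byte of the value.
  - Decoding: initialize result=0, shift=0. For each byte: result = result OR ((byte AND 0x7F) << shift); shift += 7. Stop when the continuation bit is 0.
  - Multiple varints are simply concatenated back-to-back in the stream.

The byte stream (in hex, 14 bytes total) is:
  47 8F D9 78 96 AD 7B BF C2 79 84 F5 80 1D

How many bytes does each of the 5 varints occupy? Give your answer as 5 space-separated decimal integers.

Answer: 1 3 3 3 4

Derivation:
  byte[0]=0x47 cont=0 payload=0x47=71: acc |= 71<<0 -> acc=71 shift=7 [end]
Varint 1: bytes[0:1] = 47 -> value 71 (1 byte(s))
  byte[1]=0x8F cont=1 payload=0x0F=15: acc |= 15<<0 -> acc=15 shift=7
  byte[2]=0xD9 cont=1 payload=0x59=89: acc |= 89<<7 -> acc=11407 shift=14
  byte[3]=0x78 cont=0 payload=0x78=120: acc |= 120<<14 -> acc=1977487 shift=21 [end]
Varint 2: bytes[1:4] = 8F D9 78 -> value 1977487 (3 byte(s))
  byte[4]=0x96 cont=1 payload=0x16=22: acc |= 22<<0 -> acc=22 shift=7
  byte[5]=0xAD cont=1 payload=0x2D=45: acc |= 45<<7 -> acc=5782 shift=14
  byte[6]=0x7B cont=0 payload=0x7B=123: acc |= 123<<14 -> acc=2021014 shift=21 [end]
Varint 3: bytes[4:7] = 96 AD 7B -> value 2021014 (3 byte(s))
  byte[7]=0xBF cont=1 payload=0x3F=63: acc |= 63<<0 -> acc=63 shift=7
  byte[8]=0xC2 cont=1 payload=0x42=66: acc |= 66<<7 -> acc=8511 shift=14
  byte[9]=0x79 cont=0 payload=0x79=121: acc |= 121<<14 -> acc=1990975 shift=21 [end]
Varint 4: bytes[7:10] = BF C2 79 -> value 1990975 (3 byte(s))
  byte[10]=0x84 cont=1 payload=0x04=4: acc |= 4<<0 -> acc=4 shift=7
  byte[11]=0xF5 cont=1 payload=0x75=117: acc |= 117<<7 -> acc=14980 shift=14
  byte[12]=0x80 cont=1 payload=0x00=0: acc |= 0<<14 -> acc=14980 shift=21
  byte[13]=0x1D cont=0 payload=0x1D=29: acc |= 29<<21 -> acc=60832388 shift=28 [end]
Varint 5: bytes[10:14] = 84 F5 80 1D -> value 60832388 (4 byte(s))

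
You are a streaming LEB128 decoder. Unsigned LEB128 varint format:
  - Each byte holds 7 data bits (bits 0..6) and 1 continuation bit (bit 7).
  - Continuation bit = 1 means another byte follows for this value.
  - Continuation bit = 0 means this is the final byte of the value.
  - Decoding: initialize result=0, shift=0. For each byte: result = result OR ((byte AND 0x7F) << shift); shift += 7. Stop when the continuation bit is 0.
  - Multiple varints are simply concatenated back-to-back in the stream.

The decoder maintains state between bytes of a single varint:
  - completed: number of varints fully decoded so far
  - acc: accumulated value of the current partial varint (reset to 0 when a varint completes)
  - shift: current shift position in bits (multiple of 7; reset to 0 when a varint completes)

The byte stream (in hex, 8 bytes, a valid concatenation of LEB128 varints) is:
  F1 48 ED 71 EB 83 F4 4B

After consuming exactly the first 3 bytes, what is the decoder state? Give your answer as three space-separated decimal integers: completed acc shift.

byte[0]=0xF1 cont=1 payload=0x71: acc |= 113<<0 -> completed=0 acc=113 shift=7
byte[1]=0x48 cont=0 payload=0x48: varint #1 complete (value=9329); reset -> completed=1 acc=0 shift=0
byte[2]=0xED cont=1 payload=0x6D: acc |= 109<<0 -> completed=1 acc=109 shift=7

Answer: 1 109 7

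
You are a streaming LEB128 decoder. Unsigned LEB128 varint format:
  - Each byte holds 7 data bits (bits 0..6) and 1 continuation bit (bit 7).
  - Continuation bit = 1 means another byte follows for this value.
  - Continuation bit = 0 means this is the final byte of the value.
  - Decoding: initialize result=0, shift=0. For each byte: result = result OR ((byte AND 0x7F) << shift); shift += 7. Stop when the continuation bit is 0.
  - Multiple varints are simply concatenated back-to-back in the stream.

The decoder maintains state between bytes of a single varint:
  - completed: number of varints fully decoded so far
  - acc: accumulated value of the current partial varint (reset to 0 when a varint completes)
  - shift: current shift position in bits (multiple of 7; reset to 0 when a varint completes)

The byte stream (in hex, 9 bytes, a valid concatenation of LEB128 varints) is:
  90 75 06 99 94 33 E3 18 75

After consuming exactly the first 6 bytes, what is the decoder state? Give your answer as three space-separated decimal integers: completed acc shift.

Answer: 3 0 0

Derivation:
byte[0]=0x90 cont=1 payload=0x10: acc |= 16<<0 -> completed=0 acc=16 shift=7
byte[1]=0x75 cont=0 payload=0x75: varint #1 complete (value=14992); reset -> completed=1 acc=0 shift=0
byte[2]=0x06 cont=0 payload=0x06: varint #2 complete (value=6); reset -> completed=2 acc=0 shift=0
byte[3]=0x99 cont=1 payload=0x19: acc |= 25<<0 -> completed=2 acc=25 shift=7
byte[4]=0x94 cont=1 payload=0x14: acc |= 20<<7 -> completed=2 acc=2585 shift=14
byte[5]=0x33 cont=0 payload=0x33: varint #3 complete (value=838169); reset -> completed=3 acc=0 shift=0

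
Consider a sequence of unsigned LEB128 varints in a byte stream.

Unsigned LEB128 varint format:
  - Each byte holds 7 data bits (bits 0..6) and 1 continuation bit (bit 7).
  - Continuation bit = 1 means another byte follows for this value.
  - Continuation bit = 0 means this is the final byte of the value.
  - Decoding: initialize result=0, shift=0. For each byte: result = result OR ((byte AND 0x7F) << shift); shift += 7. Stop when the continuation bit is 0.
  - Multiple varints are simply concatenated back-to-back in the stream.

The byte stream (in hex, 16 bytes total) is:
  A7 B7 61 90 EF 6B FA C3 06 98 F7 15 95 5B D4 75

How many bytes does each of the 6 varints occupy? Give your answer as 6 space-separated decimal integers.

  byte[0]=0xA7 cont=1 payload=0x27=39: acc |= 39<<0 -> acc=39 shift=7
  byte[1]=0xB7 cont=1 payload=0x37=55: acc |= 55<<7 -> acc=7079 shift=14
  byte[2]=0x61 cont=0 payload=0x61=97: acc |= 97<<14 -> acc=1596327 shift=21 [end]
Varint 1: bytes[0:3] = A7 B7 61 -> value 1596327 (3 byte(s))
  byte[3]=0x90 cont=1 payload=0x10=16: acc |= 16<<0 -> acc=16 shift=7
  byte[4]=0xEF cont=1 payload=0x6F=111: acc |= 111<<7 -> acc=14224 shift=14
  byte[5]=0x6B cont=0 payload=0x6B=107: acc |= 107<<14 -> acc=1767312 shift=21 [end]
Varint 2: bytes[3:6] = 90 EF 6B -> value 1767312 (3 byte(s))
  byte[6]=0xFA cont=1 payload=0x7A=122: acc |= 122<<0 -> acc=122 shift=7
  byte[7]=0xC3 cont=1 payload=0x43=67: acc |= 67<<7 -> acc=8698 shift=14
  byte[8]=0x06 cont=0 payload=0x06=6: acc |= 6<<14 -> acc=107002 shift=21 [end]
Varint 3: bytes[6:9] = FA C3 06 -> value 107002 (3 byte(s))
  byte[9]=0x98 cont=1 payload=0x18=24: acc |= 24<<0 -> acc=24 shift=7
  byte[10]=0xF7 cont=1 payload=0x77=119: acc |= 119<<7 -> acc=15256 shift=14
  byte[11]=0x15 cont=0 payload=0x15=21: acc |= 21<<14 -> acc=359320 shift=21 [end]
Varint 4: bytes[9:12] = 98 F7 15 -> value 359320 (3 byte(s))
  byte[12]=0x95 cont=1 payload=0x15=21: acc |= 21<<0 -> acc=21 shift=7
  byte[13]=0x5B cont=0 payload=0x5B=91: acc |= 91<<7 -> acc=11669 shift=14 [end]
Varint 5: bytes[12:14] = 95 5B -> value 11669 (2 byte(s))
  byte[14]=0xD4 cont=1 payload=0x54=84: acc |= 84<<0 -> acc=84 shift=7
  byte[15]=0x75 cont=0 payload=0x75=117: acc |= 117<<7 -> acc=15060 shift=14 [end]
Varint 6: bytes[14:16] = D4 75 -> value 15060 (2 byte(s))

Answer: 3 3 3 3 2 2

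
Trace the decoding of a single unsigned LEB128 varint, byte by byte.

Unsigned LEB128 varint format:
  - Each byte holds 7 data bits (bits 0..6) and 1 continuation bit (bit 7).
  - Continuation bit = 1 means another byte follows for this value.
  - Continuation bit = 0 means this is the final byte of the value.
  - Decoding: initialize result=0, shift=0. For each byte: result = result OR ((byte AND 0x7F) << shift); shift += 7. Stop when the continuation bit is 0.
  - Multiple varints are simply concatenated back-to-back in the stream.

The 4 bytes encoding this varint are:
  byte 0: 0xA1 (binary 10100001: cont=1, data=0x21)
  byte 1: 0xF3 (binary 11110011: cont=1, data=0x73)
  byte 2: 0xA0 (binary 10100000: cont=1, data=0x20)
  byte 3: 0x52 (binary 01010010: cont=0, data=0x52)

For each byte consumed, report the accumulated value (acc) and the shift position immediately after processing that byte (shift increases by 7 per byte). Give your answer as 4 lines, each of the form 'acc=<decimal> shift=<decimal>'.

byte 0=0xA1: payload=0x21=33, contrib = 33<<0 = 33; acc -> 33, shift -> 7
byte 1=0xF3: payload=0x73=115, contrib = 115<<7 = 14720; acc -> 14753, shift -> 14
byte 2=0xA0: payload=0x20=32, contrib = 32<<14 = 524288; acc -> 539041, shift -> 21
byte 3=0x52: payload=0x52=82, contrib = 82<<21 = 171966464; acc -> 172505505, shift -> 28

Answer: acc=33 shift=7
acc=14753 shift=14
acc=539041 shift=21
acc=172505505 shift=28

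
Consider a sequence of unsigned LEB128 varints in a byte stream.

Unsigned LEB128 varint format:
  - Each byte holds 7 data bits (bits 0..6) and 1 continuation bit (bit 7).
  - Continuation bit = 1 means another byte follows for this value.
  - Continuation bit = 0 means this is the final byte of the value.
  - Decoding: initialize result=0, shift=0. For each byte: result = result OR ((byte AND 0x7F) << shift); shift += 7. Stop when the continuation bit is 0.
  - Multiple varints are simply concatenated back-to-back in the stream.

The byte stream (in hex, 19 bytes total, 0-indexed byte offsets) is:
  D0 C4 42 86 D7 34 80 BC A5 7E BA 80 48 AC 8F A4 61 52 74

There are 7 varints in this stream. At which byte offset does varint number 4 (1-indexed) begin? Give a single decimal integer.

  byte[0]=0xD0 cont=1 payload=0x50=80: acc |= 80<<0 -> acc=80 shift=7
  byte[1]=0xC4 cont=1 payload=0x44=68: acc |= 68<<7 -> acc=8784 shift=14
  byte[2]=0x42 cont=0 payload=0x42=66: acc |= 66<<14 -> acc=1090128 shift=21 [end]
Varint 1: bytes[0:3] = D0 C4 42 -> value 1090128 (3 byte(s))
  byte[3]=0x86 cont=1 payload=0x06=6: acc |= 6<<0 -> acc=6 shift=7
  byte[4]=0xD7 cont=1 payload=0x57=87: acc |= 87<<7 -> acc=11142 shift=14
  byte[5]=0x34 cont=0 payload=0x34=52: acc |= 52<<14 -> acc=863110 shift=21 [end]
Varint 2: bytes[3:6] = 86 D7 34 -> value 863110 (3 byte(s))
  byte[6]=0x80 cont=1 payload=0x00=0: acc |= 0<<0 -> acc=0 shift=7
  byte[7]=0xBC cont=1 payload=0x3C=60: acc |= 60<<7 -> acc=7680 shift=14
  byte[8]=0xA5 cont=1 payload=0x25=37: acc |= 37<<14 -> acc=613888 shift=21
  byte[9]=0x7E cont=0 payload=0x7E=126: acc |= 126<<21 -> acc=264855040 shift=28 [end]
Varint 3: bytes[6:10] = 80 BC A5 7E -> value 264855040 (4 byte(s))
  byte[10]=0xBA cont=1 payload=0x3A=58: acc |= 58<<0 -> acc=58 shift=7
  byte[11]=0x80 cont=1 payload=0x00=0: acc |= 0<<7 -> acc=58 shift=14
  byte[12]=0x48 cont=0 payload=0x48=72: acc |= 72<<14 -> acc=1179706 shift=21 [end]
Varint 4: bytes[10:13] = BA 80 48 -> value 1179706 (3 byte(s))
  byte[13]=0xAC cont=1 payload=0x2C=44: acc |= 44<<0 -> acc=44 shift=7
  byte[14]=0x8F cont=1 payload=0x0F=15: acc |= 15<<7 -> acc=1964 shift=14
  byte[15]=0xA4 cont=1 payload=0x24=36: acc |= 36<<14 -> acc=591788 shift=21
  byte[16]=0x61 cont=0 payload=0x61=97: acc |= 97<<21 -> acc=204015532 shift=28 [end]
Varint 5: bytes[13:17] = AC 8F A4 61 -> value 204015532 (4 byte(s))
  byte[17]=0x52 cont=0 payload=0x52=82: acc |= 82<<0 -> acc=82 shift=7 [end]
Varint 6: bytes[17:18] = 52 -> value 82 (1 byte(s))
  byte[18]=0x74 cont=0 payload=0x74=116: acc |= 116<<0 -> acc=116 shift=7 [end]
Varint 7: bytes[18:19] = 74 -> value 116 (1 byte(s))

Answer: 10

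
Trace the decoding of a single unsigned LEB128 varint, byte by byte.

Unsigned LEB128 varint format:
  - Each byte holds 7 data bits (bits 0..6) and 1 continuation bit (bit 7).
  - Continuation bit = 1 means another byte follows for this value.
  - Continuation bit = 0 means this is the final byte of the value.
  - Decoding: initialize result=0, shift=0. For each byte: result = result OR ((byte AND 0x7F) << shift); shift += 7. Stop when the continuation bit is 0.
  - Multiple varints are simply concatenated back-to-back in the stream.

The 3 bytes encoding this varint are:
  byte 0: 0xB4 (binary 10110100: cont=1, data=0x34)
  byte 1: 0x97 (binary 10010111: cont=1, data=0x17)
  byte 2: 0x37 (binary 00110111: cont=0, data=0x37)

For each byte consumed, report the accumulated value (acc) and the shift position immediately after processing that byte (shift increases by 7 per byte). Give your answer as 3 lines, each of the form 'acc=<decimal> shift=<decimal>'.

byte 0=0xB4: payload=0x34=52, contrib = 52<<0 = 52; acc -> 52, shift -> 7
byte 1=0x97: payload=0x17=23, contrib = 23<<7 = 2944; acc -> 2996, shift -> 14
byte 2=0x37: payload=0x37=55, contrib = 55<<14 = 901120; acc -> 904116, shift -> 21

Answer: acc=52 shift=7
acc=2996 shift=14
acc=904116 shift=21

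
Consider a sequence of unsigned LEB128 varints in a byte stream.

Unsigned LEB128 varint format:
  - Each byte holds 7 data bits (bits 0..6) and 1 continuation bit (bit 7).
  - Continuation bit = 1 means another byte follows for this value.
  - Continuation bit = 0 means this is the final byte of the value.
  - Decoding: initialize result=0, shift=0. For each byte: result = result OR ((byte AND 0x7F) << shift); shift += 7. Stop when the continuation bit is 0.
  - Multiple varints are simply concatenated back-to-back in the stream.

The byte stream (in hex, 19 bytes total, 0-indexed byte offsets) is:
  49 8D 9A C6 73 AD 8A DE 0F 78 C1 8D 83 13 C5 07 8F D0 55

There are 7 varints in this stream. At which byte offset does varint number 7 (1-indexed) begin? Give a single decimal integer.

  byte[0]=0x49 cont=0 payload=0x49=73: acc |= 73<<0 -> acc=73 shift=7 [end]
Varint 1: bytes[0:1] = 49 -> value 73 (1 byte(s))
  byte[1]=0x8D cont=1 payload=0x0D=13: acc |= 13<<0 -> acc=13 shift=7
  byte[2]=0x9A cont=1 payload=0x1A=26: acc |= 26<<7 -> acc=3341 shift=14
  byte[3]=0xC6 cont=1 payload=0x46=70: acc |= 70<<14 -> acc=1150221 shift=21
  byte[4]=0x73 cont=0 payload=0x73=115: acc |= 115<<21 -> acc=242322701 shift=28 [end]
Varint 2: bytes[1:5] = 8D 9A C6 73 -> value 242322701 (4 byte(s))
  byte[5]=0xAD cont=1 payload=0x2D=45: acc |= 45<<0 -> acc=45 shift=7
  byte[6]=0x8A cont=1 payload=0x0A=10: acc |= 10<<7 -> acc=1325 shift=14
  byte[7]=0xDE cont=1 payload=0x5E=94: acc |= 94<<14 -> acc=1541421 shift=21
  byte[8]=0x0F cont=0 payload=0x0F=15: acc |= 15<<21 -> acc=32998701 shift=28 [end]
Varint 3: bytes[5:9] = AD 8A DE 0F -> value 32998701 (4 byte(s))
  byte[9]=0x78 cont=0 payload=0x78=120: acc |= 120<<0 -> acc=120 shift=7 [end]
Varint 4: bytes[9:10] = 78 -> value 120 (1 byte(s))
  byte[10]=0xC1 cont=1 payload=0x41=65: acc |= 65<<0 -> acc=65 shift=7
  byte[11]=0x8D cont=1 payload=0x0D=13: acc |= 13<<7 -> acc=1729 shift=14
  byte[12]=0x83 cont=1 payload=0x03=3: acc |= 3<<14 -> acc=50881 shift=21
  byte[13]=0x13 cont=0 payload=0x13=19: acc |= 19<<21 -> acc=39896769 shift=28 [end]
Varint 5: bytes[10:14] = C1 8D 83 13 -> value 39896769 (4 byte(s))
  byte[14]=0xC5 cont=1 payload=0x45=69: acc |= 69<<0 -> acc=69 shift=7
  byte[15]=0x07 cont=0 payload=0x07=7: acc |= 7<<7 -> acc=965 shift=14 [end]
Varint 6: bytes[14:16] = C5 07 -> value 965 (2 byte(s))
  byte[16]=0x8F cont=1 payload=0x0F=15: acc |= 15<<0 -> acc=15 shift=7
  byte[17]=0xD0 cont=1 payload=0x50=80: acc |= 80<<7 -> acc=10255 shift=14
  byte[18]=0x55 cont=0 payload=0x55=85: acc |= 85<<14 -> acc=1402895 shift=21 [end]
Varint 7: bytes[16:19] = 8F D0 55 -> value 1402895 (3 byte(s))

Answer: 16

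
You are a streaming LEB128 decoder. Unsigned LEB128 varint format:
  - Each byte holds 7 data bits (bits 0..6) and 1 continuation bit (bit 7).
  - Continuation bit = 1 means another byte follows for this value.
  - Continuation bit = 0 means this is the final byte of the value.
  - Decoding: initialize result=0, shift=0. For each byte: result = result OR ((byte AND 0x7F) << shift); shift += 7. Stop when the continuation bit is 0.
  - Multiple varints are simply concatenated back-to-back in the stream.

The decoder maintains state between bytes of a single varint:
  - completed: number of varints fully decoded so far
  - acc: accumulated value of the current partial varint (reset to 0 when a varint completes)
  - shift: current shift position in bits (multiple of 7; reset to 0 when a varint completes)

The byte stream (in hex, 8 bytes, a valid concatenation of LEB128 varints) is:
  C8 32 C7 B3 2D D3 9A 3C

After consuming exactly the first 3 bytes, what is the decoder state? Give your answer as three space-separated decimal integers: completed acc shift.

Answer: 1 71 7

Derivation:
byte[0]=0xC8 cont=1 payload=0x48: acc |= 72<<0 -> completed=0 acc=72 shift=7
byte[1]=0x32 cont=0 payload=0x32: varint #1 complete (value=6472); reset -> completed=1 acc=0 shift=0
byte[2]=0xC7 cont=1 payload=0x47: acc |= 71<<0 -> completed=1 acc=71 shift=7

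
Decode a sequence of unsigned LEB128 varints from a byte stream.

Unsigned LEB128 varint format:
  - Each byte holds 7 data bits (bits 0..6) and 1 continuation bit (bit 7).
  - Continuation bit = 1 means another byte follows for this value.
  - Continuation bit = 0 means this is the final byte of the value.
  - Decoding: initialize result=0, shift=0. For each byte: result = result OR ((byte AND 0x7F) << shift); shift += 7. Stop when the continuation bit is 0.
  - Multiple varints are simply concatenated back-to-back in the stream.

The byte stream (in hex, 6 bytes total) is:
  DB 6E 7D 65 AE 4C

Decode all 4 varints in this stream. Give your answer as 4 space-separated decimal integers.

Answer: 14171 125 101 9774

Derivation:
  byte[0]=0xDB cont=1 payload=0x5B=91: acc |= 91<<0 -> acc=91 shift=7
  byte[1]=0x6E cont=0 payload=0x6E=110: acc |= 110<<7 -> acc=14171 shift=14 [end]
Varint 1: bytes[0:2] = DB 6E -> value 14171 (2 byte(s))
  byte[2]=0x7D cont=0 payload=0x7D=125: acc |= 125<<0 -> acc=125 shift=7 [end]
Varint 2: bytes[2:3] = 7D -> value 125 (1 byte(s))
  byte[3]=0x65 cont=0 payload=0x65=101: acc |= 101<<0 -> acc=101 shift=7 [end]
Varint 3: bytes[3:4] = 65 -> value 101 (1 byte(s))
  byte[4]=0xAE cont=1 payload=0x2E=46: acc |= 46<<0 -> acc=46 shift=7
  byte[5]=0x4C cont=0 payload=0x4C=76: acc |= 76<<7 -> acc=9774 shift=14 [end]
Varint 4: bytes[4:6] = AE 4C -> value 9774 (2 byte(s))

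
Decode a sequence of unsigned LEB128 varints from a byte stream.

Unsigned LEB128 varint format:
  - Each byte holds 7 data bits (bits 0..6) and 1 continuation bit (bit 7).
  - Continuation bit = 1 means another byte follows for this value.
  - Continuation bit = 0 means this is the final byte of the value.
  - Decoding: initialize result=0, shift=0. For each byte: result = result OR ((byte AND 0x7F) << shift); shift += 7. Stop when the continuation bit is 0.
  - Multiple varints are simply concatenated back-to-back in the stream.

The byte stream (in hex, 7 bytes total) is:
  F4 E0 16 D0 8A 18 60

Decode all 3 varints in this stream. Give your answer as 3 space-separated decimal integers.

Answer: 372852 394576 96

Derivation:
  byte[0]=0xF4 cont=1 payload=0x74=116: acc |= 116<<0 -> acc=116 shift=7
  byte[1]=0xE0 cont=1 payload=0x60=96: acc |= 96<<7 -> acc=12404 shift=14
  byte[2]=0x16 cont=0 payload=0x16=22: acc |= 22<<14 -> acc=372852 shift=21 [end]
Varint 1: bytes[0:3] = F4 E0 16 -> value 372852 (3 byte(s))
  byte[3]=0xD0 cont=1 payload=0x50=80: acc |= 80<<0 -> acc=80 shift=7
  byte[4]=0x8A cont=1 payload=0x0A=10: acc |= 10<<7 -> acc=1360 shift=14
  byte[5]=0x18 cont=0 payload=0x18=24: acc |= 24<<14 -> acc=394576 shift=21 [end]
Varint 2: bytes[3:6] = D0 8A 18 -> value 394576 (3 byte(s))
  byte[6]=0x60 cont=0 payload=0x60=96: acc |= 96<<0 -> acc=96 shift=7 [end]
Varint 3: bytes[6:7] = 60 -> value 96 (1 byte(s))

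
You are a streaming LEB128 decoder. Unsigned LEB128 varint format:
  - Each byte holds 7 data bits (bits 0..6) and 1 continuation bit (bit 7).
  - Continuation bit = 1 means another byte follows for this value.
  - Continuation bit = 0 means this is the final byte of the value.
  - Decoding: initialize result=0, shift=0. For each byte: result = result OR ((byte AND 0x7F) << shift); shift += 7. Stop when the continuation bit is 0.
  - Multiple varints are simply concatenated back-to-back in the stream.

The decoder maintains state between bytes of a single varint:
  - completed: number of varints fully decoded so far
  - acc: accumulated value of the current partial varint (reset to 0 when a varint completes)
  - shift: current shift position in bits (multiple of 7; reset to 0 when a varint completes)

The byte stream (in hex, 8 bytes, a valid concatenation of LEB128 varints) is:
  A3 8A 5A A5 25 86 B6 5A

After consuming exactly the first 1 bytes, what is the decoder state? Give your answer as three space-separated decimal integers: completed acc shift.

Answer: 0 35 7

Derivation:
byte[0]=0xA3 cont=1 payload=0x23: acc |= 35<<0 -> completed=0 acc=35 shift=7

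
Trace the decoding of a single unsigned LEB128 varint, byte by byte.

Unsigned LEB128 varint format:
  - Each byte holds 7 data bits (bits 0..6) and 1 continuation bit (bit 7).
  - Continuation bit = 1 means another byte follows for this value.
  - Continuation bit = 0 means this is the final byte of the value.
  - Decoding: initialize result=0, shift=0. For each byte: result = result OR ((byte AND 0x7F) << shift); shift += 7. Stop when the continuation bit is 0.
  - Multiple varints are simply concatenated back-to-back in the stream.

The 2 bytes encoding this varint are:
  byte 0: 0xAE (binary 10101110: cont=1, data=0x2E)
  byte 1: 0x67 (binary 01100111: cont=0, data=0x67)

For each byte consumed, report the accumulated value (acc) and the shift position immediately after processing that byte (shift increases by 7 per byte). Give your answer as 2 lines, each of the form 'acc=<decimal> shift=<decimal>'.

byte 0=0xAE: payload=0x2E=46, contrib = 46<<0 = 46; acc -> 46, shift -> 7
byte 1=0x67: payload=0x67=103, contrib = 103<<7 = 13184; acc -> 13230, shift -> 14

Answer: acc=46 shift=7
acc=13230 shift=14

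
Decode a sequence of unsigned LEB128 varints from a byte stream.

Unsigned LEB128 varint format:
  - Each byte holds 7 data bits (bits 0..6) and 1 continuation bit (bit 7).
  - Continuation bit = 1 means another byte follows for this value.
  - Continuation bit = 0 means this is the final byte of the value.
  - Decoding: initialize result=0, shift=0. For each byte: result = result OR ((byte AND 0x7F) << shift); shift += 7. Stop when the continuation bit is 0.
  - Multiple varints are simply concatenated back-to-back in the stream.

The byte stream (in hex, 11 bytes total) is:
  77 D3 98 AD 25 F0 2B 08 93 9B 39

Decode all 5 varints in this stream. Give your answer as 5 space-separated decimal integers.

  byte[0]=0x77 cont=0 payload=0x77=119: acc |= 119<<0 -> acc=119 shift=7 [end]
Varint 1: bytes[0:1] = 77 -> value 119 (1 byte(s))
  byte[1]=0xD3 cont=1 payload=0x53=83: acc |= 83<<0 -> acc=83 shift=7
  byte[2]=0x98 cont=1 payload=0x18=24: acc |= 24<<7 -> acc=3155 shift=14
  byte[3]=0xAD cont=1 payload=0x2D=45: acc |= 45<<14 -> acc=740435 shift=21
  byte[4]=0x25 cont=0 payload=0x25=37: acc |= 37<<21 -> acc=78335059 shift=28 [end]
Varint 2: bytes[1:5] = D3 98 AD 25 -> value 78335059 (4 byte(s))
  byte[5]=0xF0 cont=1 payload=0x70=112: acc |= 112<<0 -> acc=112 shift=7
  byte[6]=0x2B cont=0 payload=0x2B=43: acc |= 43<<7 -> acc=5616 shift=14 [end]
Varint 3: bytes[5:7] = F0 2B -> value 5616 (2 byte(s))
  byte[7]=0x08 cont=0 payload=0x08=8: acc |= 8<<0 -> acc=8 shift=7 [end]
Varint 4: bytes[7:8] = 08 -> value 8 (1 byte(s))
  byte[8]=0x93 cont=1 payload=0x13=19: acc |= 19<<0 -> acc=19 shift=7
  byte[9]=0x9B cont=1 payload=0x1B=27: acc |= 27<<7 -> acc=3475 shift=14
  byte[10]=0x39 cont=0 payload=0x39=57: acc |= 57<<14 -> acc=937363 shift=21 [end]
Varint 5: bytes[8:11] = 93 9B 39 -> value 937363 (3 byte(s))

Answer: 119 78335059 5616 8 937363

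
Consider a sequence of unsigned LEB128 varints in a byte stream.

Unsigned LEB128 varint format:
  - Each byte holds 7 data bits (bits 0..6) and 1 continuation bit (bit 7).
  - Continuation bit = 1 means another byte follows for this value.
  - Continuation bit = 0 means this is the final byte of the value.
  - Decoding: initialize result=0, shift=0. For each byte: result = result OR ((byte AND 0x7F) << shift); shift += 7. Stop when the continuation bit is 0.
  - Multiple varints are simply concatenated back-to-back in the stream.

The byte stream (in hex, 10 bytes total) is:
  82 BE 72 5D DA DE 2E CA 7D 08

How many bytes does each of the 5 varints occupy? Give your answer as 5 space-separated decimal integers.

Answer: 3 1 3 2 1

Derivation:
  byte[0]=0x82 cont=1 payload=0x02=2: acc |= 2<<0 -> acc=2 shift=7
  byte[1]=0xBE cont=1 payload=0x3E=62: acc |= 62<<7 -> acc=7938 shift=14
  byte[2]=0x72 cont=0 payload=0x72=114: acc |= 114<<14 -> acc=1875714 shift=21 [end]
Varint 1: bytes[0:3] = 82 BE 72 -> value 1875714 (3 byte(s))
  byte[3]=0x5D cont=0 payload=0x5D=93: acc |= 93<<0 -> acc=93 shift=7 [end]
Varint 2: bytes[3:4] = 5D -> value 93 (1 byte(s))
  byte[4]=0xDA cont=1 payload=0x5A=90: acc |= 90<<0 -> acc=90 shift=7
  byte[5]=0xDE cont=1 payload=0x5E=94: acc |= 94<<7 -> acc=12122 shift=14
  byte[6]=0x2E cont=0 payload=0x2E=46: acc |= 46<<14 -> acc=765786 shift=21 [end]
Varint 3: bytes[4:7] = DA DE 2E -> value 765786 (3 byte(s))
  byte[7]=0xCA cont=1 payload=0x4A=74: acc |= 74<<0 -> acc=74 shift=7
  byte[8]=0x7D cont=0 payload=0x7D=125: acc |= 125<<7 -> acc=16074 shift=14 [end]
Varint 4: bytes[7:9] = CA 7D -> value 16074 (2 byte(s))
  byte[9]=0x08 cont=0 payload=0x08=8: acc |= 8<<0 -> acc=8 shift=7 [end]
Varint 5: bytes[9:10] = 08 -> value 8 (1 byte(s))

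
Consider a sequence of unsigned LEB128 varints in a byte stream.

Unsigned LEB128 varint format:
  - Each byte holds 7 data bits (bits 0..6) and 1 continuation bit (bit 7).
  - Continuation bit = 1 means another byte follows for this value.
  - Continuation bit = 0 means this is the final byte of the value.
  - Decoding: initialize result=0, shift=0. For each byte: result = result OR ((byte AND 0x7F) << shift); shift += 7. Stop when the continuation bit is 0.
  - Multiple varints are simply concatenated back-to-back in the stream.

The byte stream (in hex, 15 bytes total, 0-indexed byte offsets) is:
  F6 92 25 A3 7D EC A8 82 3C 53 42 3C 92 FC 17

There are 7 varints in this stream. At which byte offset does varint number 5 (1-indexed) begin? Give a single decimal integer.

  byte[0]=0xF6 cont=1 payload=0x76=118: acc |= 118<<0 -> acc=118 shift=7
  byte[1]=0x92 cont=1 payload=0x12=18: acc |= 18<<7 -> acc=2422 shift=14
  byte[2]=0x25 cont=0 payload=0x25=37: acc |= 37<<14 -> acc=608630 shift=21 [end]
Varint 1: bytes[0:3] = F6 92 25 -> value 608630 (3 byte(s))
  byte[3]=0xA3 cont=1 payload=0x23=35: acc |= 35<<0 -> acc=35 shift=7
  byte[4]=0x7D cont=0 payload=0x7D=125: acc |= 125<<7 -> acc=16035 shift=14 [end]
Varint 2: bytes[3:5] = A3 7D -> value 16035 (2 byte(s))
  byte[5]=0xEC cont=1 payload=0x6C=108: acc |= 108<<0 -> acc=108 shift=7
  byte[6]=0xA8 cont=1 payload=0x28=40: acc |= 40<<7 -> acc=5228 shift=14
  byte[7]=0x82 cont=1 payload=0x02=2: acc |= 2<<14 -> acc=37996 shift=21
  byte[8]=0x3C cont=0 payload=0x3C=60: acc |= 60<<21 -> acc=125867116 shift=28 [end]
Varint 3: bytes[5:9] = EC A8 82 3C -> value 125867116 (4 byte(s))
  byte[9]=0x53 cont=0 payload=0x53=83: acc |= 83<<0 -> acc=83 shift=7 [end]
Varint 4: bytes[9:10] = 53 -> value 83 (1 byte(s))
  byte[10]=0x42 cont=0 payload=0x42=66: acc |= 66<<0 -> acc=66 shift=7 [end]
Varint 5: bytes[10:11] = 42 -> value 66 (1 byte(s))
  byte[11]=0x3C cont=0 payload=0x3C=60: acc |= 60<<0 -> acc=60 shift=7 [end]
Varint 6: bytes[11:12] = 3C -> value 60 (1 byte(s))
  byte[12]=0x92 cont=1 payload=0x12=18: acc |= 18<<0 -> acc=18 shift=7
  byte[13]=0xFC cont=1 payload=0x7C=124: acc |= 124<<7 -> acc=15890 shift=14
  byte[14]=0x17 cont=0 payload=0x17=23: acc |= 23<<14 -> acc=392722 shift=21 [end]
Varint 7: bytes[12:15] = 92 FC 17 -> value 392722 (3 byte(s))

Answer: 10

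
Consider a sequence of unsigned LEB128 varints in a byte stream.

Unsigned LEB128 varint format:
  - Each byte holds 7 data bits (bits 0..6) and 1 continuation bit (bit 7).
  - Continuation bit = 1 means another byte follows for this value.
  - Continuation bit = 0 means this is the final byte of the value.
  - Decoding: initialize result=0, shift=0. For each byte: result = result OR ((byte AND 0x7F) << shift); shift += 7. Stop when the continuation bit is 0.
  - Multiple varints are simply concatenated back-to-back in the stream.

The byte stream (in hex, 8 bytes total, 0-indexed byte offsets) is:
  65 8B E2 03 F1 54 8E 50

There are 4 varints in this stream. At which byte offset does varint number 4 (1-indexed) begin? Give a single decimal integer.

Answer: 6

Derivation:
  byte[0]=0x65 cont=0 payload=0x65=101: acc |= 101<<0 -> acc=101 shift=7 [end]
Varint 1: bytes[0:1] = 65 -> value 101 (1 byte(s))
  byte[1]=0x8B cont=1 payload=0x0B=11: acc |= 11<<0 -> acc=11 shift=7
  byte[2]=0xE2 cont=1 payload=0x62=98: acc |= 98<<7 -> acc=12555 shift=14
  byte[3]=0x03 cont=0 payload=0x03=3: acc |= 3<<14 -> acc=61707 shift=21 [end]
Varint 2: bytes[1:4] = 8B E2 03 -> value 61707 (3 byte(s))
  byte[4]=0xF1 cont=1 payload=0x71=113: acc |= 113<<0 -> acc=113 shift=7
  byte[5]=0x54 cont=0 payload=0x54=84: acc |= 84<<7 -> acc=10865 shift=14 [end]
Varint 3: bytes[4:6] = F1 54 -> value 10865 (2 byte(s))
  byte[6]=0x8E cont=1 payload=0x0E=14: acc |= 14<<0 -> acc=14 shift=7
  byte[7]=0x50 cont=0 payload=0x50=80: acc |= 80<<7 -> acc=10254 shift=14 [end]
Varint 4: bytes[6:8] = 8E 50 -> value 10254 (2 byte(s))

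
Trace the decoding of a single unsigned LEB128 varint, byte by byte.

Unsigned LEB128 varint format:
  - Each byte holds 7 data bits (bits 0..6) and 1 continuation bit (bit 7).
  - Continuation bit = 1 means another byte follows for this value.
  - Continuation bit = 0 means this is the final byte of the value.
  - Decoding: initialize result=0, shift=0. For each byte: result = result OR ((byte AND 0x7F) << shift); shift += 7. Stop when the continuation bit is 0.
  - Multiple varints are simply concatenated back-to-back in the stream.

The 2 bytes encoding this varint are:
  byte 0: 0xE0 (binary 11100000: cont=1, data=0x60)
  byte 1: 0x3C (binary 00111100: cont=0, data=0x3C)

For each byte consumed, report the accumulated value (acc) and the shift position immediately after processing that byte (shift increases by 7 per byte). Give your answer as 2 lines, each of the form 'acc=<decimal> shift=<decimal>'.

byte 0=0xE0: payload=0x60=96, contrib = 96<<0 = 96; acc -> 96, shift -> 7
byte 1=0x3C: payload=0x3C=60, contrib = 60<<7 = 7680; acc -> 7776, shift -> 14

Answer: acc=96 shift=7
acc=7776 shift=14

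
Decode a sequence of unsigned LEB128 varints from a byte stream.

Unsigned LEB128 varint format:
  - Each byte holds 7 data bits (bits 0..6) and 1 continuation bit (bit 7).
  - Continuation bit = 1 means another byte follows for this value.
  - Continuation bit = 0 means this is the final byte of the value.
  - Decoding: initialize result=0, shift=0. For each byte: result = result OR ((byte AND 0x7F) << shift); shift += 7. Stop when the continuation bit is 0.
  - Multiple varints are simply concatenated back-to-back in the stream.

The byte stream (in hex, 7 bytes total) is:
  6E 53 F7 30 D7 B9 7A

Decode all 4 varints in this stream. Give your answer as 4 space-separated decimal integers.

  byte[0]=0x6E cont=0 payload=0x6E=110: acc |= 110<<0 -> acc=110 shift=7 [end]
Varint 1: bytes[0:1] = 6E -> value 110 (1 byte(s))
  byte[1]=0x53 cont=0 payload=0x53=83: acc |= 83<<0 -> acc=83 shift=7 [end]
Varint 2: bytes[1:2] = 53 -> value 83 (1 byte(s))
  byte[2]=0xF7 cont=1 payload=0x77=119: acc |= 119<<0 -> acc=119 shift=7
  byte[3]=0x30 cont=0 payload=0x30=48: acc |= 48<<7 -> acc=6263 shift=14 [end]
Varint 3: bytes[2:4] = F7 30 -> value 6263 (2 byte(s))
  byte[4]=0xD7 cont=1 payload=0x57=87: acc |= 87<<0 -> acc=87 shift=7
  byte[5]=0xB9 cont=1 payload=0x39=57: acc |= 57<<7 -> acc=7383 shift=14
  byte[6]=0x7A cont=0 payload=0x7A=122: acc |= 122<<14 -> acc=2006231 shift=21 [end]
Varint 4: bytes[4:7] = D7 B9 7A -> value 2006231 (3 byte(s))

Answer: 110 83 6263 2006231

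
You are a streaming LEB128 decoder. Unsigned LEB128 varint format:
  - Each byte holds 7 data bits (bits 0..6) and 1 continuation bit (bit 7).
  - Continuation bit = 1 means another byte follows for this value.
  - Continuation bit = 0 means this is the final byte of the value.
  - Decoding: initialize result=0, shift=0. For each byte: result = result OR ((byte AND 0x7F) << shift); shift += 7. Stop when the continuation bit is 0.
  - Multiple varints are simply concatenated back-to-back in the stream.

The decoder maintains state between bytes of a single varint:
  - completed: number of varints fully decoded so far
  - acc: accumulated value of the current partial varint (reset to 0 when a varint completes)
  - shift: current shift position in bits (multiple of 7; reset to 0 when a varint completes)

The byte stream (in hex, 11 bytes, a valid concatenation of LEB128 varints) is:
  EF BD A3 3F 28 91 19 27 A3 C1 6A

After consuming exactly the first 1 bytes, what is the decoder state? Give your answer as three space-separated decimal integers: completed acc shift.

Answer: 0 111 7

Derivation:
byte[0]=0xEF cont=1 payload=0x6F: acc |= 111<<0 -> completed=0 acc=111 shift=7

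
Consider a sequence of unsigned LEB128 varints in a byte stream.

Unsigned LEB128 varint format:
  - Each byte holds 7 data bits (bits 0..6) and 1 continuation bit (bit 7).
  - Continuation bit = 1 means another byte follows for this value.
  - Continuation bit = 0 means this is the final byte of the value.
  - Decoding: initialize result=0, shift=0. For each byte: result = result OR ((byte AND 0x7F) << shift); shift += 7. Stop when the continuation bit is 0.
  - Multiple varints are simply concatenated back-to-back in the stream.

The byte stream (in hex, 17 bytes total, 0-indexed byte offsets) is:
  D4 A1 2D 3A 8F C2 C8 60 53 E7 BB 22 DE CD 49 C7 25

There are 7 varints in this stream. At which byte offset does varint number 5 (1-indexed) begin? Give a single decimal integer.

  byte[0]=0xD4 cont=1 payload=0x54=84: acc |= 84<<0 -> acc=84 shift=7
  byte[1]=0xA1 cont=1 payload=0x21=33: acc |= 33<<7 -> acc=4308 shift=14
  byte[2]=0x2D cont=0 payload=0x2D=45: acc |= 45<<14 -> acc=741588 shift=21 [end]
Varint 1: bytes[0:3] = D4 A1 2D -> value 741588 (3 byte(s))
  byte[3]=0x3A cont=0 payload=0x3A=58: acc |= 58<<0 -> acc=58 shift=7 [end]
Varint 2: bytes[3:4] = 3A -> value 58 (1 byte(s))
  byte[4]=0x8F cont=1 payload=0x0F=15: acc |= 15<<0 -> acc=15 shift=7
  byte[5]=0xC2 cont=1 payload=0x42=66: acc |= 66<<7 -> acc=8463 shift=14
  byte[6]=0xC8 cont=1 payload=0x48=72: acc |= 72<<14 -> acc=1188111 shift=21
  byte[7]=0x60 cont=0 payload=0x60=96: acc |= 96<<21 -> acc=202514703 shift=28 [end]
Varint 3: bytes[4:8] = 8F C2 C8 60 -> value 202514703 (4 byte(s))
  byte[8]=0x53 cont=0 payload=0x53=83: acc |= 83<<0 -> acc=83 shift=7 [end]
Varint 4: bytes[8:9] = 53 -> value 83 (1 byte(s))
  byte[9]=0xE7 cont=1 payload=0x67=103: acc |= 103<<0 -> acc=103 shift=7
  byte[10]=0xBB cont=1 payload=0x3B=59: acc |= 59<<7 -> acc=7655 shift=14
  byte[11]=0x22 cont=0 payload=0x22=34: acc |= 34<<14 -> acc=564711 shift=21 [end]
Varint 5: bytes[9:12] = E7 BB 22 -> value 564711 (3 byte(s))
  byte[12]=0xDE cont=1 payload=0x5E=94: acc |= 94<<0 -> acc=94 shift=7
  byte[13]=0xCD cont=1 payload=0x4D=77: acc |= 77<<7 -> acc=9950 shift=14
  byte[14]=0x49 cont=0 payload=0x49=73: acc |= 73<<14 -> acc=1205982 shift=21 [end]
Varint 6: bytes[12:15] = DE CD 49 -> value 1205982 (3 byte(s))
  byte[15]=0xC7 cont=1 payload=0x47=71: acc |= 71<<0 -> acc=71 shift=7
  byte[16]=0x25 cont=0 payload=0x25=37: acc |= 37<<7 -> acc=4807 shift=14 [end]
Varint 7: bytes[15:17] = C7 25 -> value 4807 (2 byte(s))

Answer: 9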